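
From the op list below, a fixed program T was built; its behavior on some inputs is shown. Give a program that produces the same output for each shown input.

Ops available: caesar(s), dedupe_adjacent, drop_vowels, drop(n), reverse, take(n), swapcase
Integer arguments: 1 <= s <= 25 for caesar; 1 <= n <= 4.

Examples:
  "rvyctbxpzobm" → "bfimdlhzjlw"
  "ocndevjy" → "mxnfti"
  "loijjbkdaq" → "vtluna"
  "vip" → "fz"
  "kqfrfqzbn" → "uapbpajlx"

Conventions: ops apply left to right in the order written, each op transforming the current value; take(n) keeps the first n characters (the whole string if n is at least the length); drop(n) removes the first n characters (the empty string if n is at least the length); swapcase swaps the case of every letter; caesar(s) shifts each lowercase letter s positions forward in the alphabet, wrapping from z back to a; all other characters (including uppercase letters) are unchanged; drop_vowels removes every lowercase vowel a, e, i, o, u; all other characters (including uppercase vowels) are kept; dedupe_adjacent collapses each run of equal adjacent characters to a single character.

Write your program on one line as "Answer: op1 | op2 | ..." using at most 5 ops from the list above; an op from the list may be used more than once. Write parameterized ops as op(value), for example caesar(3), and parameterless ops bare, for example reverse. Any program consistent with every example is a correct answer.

dedupe_adjacent | drop_vowels | caesar(14) | caesar(22)

Check, running the answer program on each example:
  "rvyctbxpzobm" -> "rvyctbxpzobm" -> "rvyctbxpzbm" -> "fjmqhpldnpa" -> "bfimdlhzjlw"
  "ocndevjy" -> "ocndevjy" -> "cndvjy" -> "qbrjxm" -> "mxnfti"
  "loijjbkdaq" -> "loijbkdaq" -> "ljbkdq" -> "zxpyre" -> "vtluna"
  "vip" -> "vip" -> "vp" -> "jd" -> "fz"
  "kqfrfqzbn" -> "kqfrfqzbn" -> "kqfrfqzbn" -> "yetftenpb" -> "uapbpajlx"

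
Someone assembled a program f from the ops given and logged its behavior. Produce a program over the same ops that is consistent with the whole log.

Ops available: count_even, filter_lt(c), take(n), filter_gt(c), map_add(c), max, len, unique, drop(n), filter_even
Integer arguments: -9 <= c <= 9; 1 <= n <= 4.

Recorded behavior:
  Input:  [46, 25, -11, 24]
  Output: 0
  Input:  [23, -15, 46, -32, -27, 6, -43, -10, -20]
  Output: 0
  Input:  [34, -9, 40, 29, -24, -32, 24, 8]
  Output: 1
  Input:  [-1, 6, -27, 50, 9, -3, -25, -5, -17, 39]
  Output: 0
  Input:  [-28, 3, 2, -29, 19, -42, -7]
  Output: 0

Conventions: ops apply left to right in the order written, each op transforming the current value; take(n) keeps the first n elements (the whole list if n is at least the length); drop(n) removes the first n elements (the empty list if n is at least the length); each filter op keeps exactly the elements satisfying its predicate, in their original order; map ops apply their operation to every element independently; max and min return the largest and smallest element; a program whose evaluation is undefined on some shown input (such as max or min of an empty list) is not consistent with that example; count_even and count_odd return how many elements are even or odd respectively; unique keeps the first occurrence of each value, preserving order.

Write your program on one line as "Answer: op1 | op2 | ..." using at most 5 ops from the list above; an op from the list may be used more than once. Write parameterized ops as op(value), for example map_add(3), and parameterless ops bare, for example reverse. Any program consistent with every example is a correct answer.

drop(4) | drop(2) | filter_gt(-3) | filter_lt(9) | count_even

Check, running the answer program on each example:
  [46, 25, -11, 24] -> [] -> [] -> [] -> [] -> 0
  [23, -15, 46, -32, -27, 6, -43, -10, -20] -> [-27, 6, -43, -10, -20] -> [-43, -10, -20] -> [] -> [] -> 0
  [34, -9, 40, 29, -24, -32, 24, 8] -> [-24, -32, 24, 8] -> [24, 8] -> [24, 8] -> [8] -> 1
  [-1, 6, -27, 50, 9, -3, -25, -5, -17, 39] -> [9, -3, -25, -5, -17, 39] -> [-25, -5, -17, 39] -> [39] -> [] -> 0
  [-28, 3, 2, -29, 19, -42, -7] -> [19, -42, -7] -> [-7] -> [] -> [] -> 0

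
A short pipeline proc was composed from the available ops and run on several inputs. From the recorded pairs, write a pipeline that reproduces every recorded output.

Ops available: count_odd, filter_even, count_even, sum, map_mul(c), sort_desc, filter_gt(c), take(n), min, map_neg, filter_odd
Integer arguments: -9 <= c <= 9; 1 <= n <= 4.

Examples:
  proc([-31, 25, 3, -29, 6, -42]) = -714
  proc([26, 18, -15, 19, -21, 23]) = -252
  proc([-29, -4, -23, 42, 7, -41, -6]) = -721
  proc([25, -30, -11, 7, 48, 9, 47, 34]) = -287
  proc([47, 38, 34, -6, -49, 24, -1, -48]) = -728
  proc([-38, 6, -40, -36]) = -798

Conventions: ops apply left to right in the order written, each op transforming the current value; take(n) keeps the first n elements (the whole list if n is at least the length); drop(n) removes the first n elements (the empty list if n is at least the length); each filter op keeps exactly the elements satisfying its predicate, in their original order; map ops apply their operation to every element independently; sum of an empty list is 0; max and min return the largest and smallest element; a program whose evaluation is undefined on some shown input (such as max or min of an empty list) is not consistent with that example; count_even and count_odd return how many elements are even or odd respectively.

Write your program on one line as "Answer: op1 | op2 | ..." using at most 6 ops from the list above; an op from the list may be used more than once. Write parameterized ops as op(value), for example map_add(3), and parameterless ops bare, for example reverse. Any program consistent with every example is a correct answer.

map_mul(-7) | filter_gt(5) | map_neg | sort_desc | sum

Check, running the answer program on each example:
  [-31, 25, 3, -29, 6, -42] -> [217, -175, -21, 203, -42, 294] -> [217, 203, 294] -> [-217, -203, -294] -> [-203, -217, -294] -> -714
  [26, 18, -15, 19, -21, 23] -> [-182, -126, 105, -133, 147, -161] -> [105, 147] -> [-105, -147] -> [-105, -147] -> -252
  [-29, -4, -23, 42, 7, -41, -6] -> [203, 28, 161, -294, -49, 287, 42] -> [203, 28, 161, 287, 42] -> [-203, -28, -161, -287, -42] -> [-28, -42, -161, -203, -287] -> -721
  [25, -30, -11, 7, 48, 9, 47, 34] -> [-175, 210, 77, -49, -336, -63, -329, -238] -> [210, 77] -> [-210, -77] -> [-77, -210] -> -287
  [47, 38, 34, -6, -49, 24, -1, -48] -> [-329, -266, -238, 42, 343, -168, 7, 336] -> [42, 343, 7, 336] -> [-42, -343, -7, -336] -> [-7, -42, -336, -343] -> -728
  [-38, 6, -40, -36] -> [266, -42, 280, 252] -> [266, 280, 252] -> [-266, -280, -252] -> [-252, -266, -280] -> -798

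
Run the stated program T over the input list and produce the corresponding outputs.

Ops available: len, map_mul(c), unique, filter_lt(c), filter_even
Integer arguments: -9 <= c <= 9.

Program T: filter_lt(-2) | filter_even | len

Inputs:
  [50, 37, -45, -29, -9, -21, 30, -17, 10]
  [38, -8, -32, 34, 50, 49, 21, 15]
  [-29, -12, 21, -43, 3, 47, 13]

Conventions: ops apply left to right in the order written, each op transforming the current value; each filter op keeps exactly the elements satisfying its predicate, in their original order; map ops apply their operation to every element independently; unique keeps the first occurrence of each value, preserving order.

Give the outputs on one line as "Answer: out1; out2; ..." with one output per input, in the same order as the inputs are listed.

0; 2; 1

Execution, op by op:
  [50, 37, -45, -29, -9, -21, 30, -17, 10] -> [-45, -29, -9, -21, -17] -> [] -> 0
  [38, -8, -32, 34, 50, 49, 21, 15] -> [-8, -32] -> [-8, -32] -> 2
  [-29, -12, 21, -43, 3, 47, 13] -> [-29, -12, -43] -> [-12] -> 1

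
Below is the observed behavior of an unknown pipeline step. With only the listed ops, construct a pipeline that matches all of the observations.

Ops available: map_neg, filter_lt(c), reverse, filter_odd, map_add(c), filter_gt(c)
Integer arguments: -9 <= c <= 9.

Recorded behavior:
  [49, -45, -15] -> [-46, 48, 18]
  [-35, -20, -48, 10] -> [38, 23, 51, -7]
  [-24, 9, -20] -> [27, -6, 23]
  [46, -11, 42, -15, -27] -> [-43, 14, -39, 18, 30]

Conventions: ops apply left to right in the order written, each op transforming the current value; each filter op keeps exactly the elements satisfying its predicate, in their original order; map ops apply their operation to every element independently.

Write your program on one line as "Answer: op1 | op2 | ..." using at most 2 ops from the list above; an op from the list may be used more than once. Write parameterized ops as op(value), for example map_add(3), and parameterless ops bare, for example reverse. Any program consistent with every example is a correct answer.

map_add(-3) | map_neg

Check, running the answer program on each example:
  [49, -45, -15] -> [46, -48, -18] -> [-46, 48, 18]
  [-35, -20, -48, 10] -> [-38, -23, -51, 7] -> [38, 23, 51, -7]
  [-24, 9, -20] -> [-27, 6, -23] -> [27, -6, 23]
  [46, -11, 42, -15, -27] -> [43, -14, 39, -18, -30] -> [-43, 14, -39, 18, 30]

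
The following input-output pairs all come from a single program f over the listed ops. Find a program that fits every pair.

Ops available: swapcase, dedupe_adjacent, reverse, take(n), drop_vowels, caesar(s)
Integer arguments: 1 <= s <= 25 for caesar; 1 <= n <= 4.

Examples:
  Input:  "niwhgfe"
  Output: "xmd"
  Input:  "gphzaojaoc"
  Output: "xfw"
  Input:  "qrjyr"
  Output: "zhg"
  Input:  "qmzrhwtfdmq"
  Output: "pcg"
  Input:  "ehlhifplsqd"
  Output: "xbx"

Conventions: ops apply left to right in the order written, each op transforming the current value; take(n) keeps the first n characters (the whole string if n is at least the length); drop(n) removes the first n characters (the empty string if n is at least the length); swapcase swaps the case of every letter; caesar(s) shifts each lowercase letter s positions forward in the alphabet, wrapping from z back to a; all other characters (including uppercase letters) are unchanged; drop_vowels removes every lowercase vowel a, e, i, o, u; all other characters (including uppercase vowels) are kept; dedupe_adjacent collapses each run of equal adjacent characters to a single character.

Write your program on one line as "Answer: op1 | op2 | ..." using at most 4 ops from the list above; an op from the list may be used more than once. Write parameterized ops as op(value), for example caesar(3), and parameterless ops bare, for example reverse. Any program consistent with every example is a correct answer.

drop_vowels | take(3) | reverse | caesar(16)

Check, running the answer program on each example:
  "niwhgfe" -> "nwhgf" -> "nwh" -> "hwn" -> "xmd"
  "gphzaojaoc" -> "gphzjc" -> "gph" -> "hpg" -> "xfw"
  "qrjyr" -> "qrjyr" -> "qrj" -> "jrq" -> "zhg"
  "qmzrhwtfdmq" -> "qmzrhwtfdmq" -> "qmz" -> "zmq" -> "pcg"
  "ehlhifplsqd" -> "hlhfplsqd" -> "hlh" -> "hlh" -> "xbx"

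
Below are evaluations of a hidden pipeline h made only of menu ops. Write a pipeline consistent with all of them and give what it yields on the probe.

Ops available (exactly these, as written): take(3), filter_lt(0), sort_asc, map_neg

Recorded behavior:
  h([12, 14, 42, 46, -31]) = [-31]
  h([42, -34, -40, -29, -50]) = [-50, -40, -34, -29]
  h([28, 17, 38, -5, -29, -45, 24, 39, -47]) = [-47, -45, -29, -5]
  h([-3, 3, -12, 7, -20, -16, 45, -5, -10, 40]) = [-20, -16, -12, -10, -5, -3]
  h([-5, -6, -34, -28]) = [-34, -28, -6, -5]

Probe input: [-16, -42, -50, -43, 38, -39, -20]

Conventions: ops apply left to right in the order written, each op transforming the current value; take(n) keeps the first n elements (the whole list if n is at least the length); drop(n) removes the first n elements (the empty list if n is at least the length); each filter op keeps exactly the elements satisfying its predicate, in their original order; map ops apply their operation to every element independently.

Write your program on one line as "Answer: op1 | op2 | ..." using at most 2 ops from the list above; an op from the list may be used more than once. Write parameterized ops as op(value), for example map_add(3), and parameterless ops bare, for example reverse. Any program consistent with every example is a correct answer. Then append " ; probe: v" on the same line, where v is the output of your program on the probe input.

filter_lt(0) | sort_asc ; probe: [-50, -43, -42, -39, -20, -16]

Check, running the answer program on each example:
  [12, 14, 42, 46, -31] -> [-31] -> [-31]
  [42, -34, -40, -29, -50] -> [-34, -40, -29, -50] -> [-50, -40, -34, -29]
  [28, 17, 38, -5, -29, -45, 24, 39, -47] -> [-5, -29, -45, -47] -> [-47, -45, -29, -5]
  [-3, 3, -12, 7, -20, -16, 45, -5, -10, 40] -> [-3, -12, -20, -16, -5, -10] -> [-20, -16, -12, -10, -5, -3]
  [-5, -6, -34, -28] -> [-5, -6, -34, -28] -> [-34, -28, -6, -5]
  probe: [-16, -42, -50, -43, 38, -39, -20] -> [-16, -42, -50, -43, -39, -20] -> [-50, -43, -42, -39, -20, -16]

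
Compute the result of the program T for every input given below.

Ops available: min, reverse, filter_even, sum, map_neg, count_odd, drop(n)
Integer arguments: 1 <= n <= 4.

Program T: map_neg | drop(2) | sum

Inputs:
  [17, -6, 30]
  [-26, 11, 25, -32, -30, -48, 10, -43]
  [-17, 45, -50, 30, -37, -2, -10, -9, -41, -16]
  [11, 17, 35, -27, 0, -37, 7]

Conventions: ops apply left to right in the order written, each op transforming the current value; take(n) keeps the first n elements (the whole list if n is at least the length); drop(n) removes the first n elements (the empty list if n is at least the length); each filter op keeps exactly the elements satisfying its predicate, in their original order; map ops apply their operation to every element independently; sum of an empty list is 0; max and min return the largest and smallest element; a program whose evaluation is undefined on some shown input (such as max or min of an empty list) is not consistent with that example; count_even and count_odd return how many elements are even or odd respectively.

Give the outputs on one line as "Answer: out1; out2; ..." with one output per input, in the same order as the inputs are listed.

-30; 118; 135; 22

Execution, op by op:
  [17, -6, 30] -> [-17, 6, -30] -> [-30] -> -30
  [-26, 11, 25, -32, -30, -48, 10, -43] -> [26, -11, -25, 32, 30, 48, -10, 43] -> [-25, 32, 30, 48, -10, 43] -> 118
  [-17, 45, -50, 30, -37, -2, -10, -9, -41, -16] -> [17, -45, 50, -30, 37, 2, 10, 9, 41, 16] -> [50, -30, 37, 2, 10, 9, 41, 16] -> 135
  [11, 17, 35, -27, 0, -37, 7] -> [-11, -17, -35, 27, 0, 37, -7] -> [-35, 27, 0, 37, -7] -> 22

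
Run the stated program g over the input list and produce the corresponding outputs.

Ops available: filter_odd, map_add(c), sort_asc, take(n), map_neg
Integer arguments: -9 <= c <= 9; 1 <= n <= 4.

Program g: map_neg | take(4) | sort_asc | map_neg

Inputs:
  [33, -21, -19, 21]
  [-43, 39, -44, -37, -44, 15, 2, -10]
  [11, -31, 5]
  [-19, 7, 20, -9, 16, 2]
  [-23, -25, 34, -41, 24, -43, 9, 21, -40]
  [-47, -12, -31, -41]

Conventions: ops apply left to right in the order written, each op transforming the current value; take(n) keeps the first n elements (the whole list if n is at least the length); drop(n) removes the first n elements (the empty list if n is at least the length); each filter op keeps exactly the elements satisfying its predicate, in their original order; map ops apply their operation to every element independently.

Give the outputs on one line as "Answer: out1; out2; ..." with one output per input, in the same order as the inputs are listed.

[33, 21, -19, -21]; [39, -37, -43, -44]; [11, 5, -31]; [20, 7, -9, -19]; [34, -23, -25, -41]; [-12, -31, -41, -47]

Execution, op by op:
  [33, -21, -19, 21] -> [-33, 21, 19, -21] -> [-33, 21, 19, -21] -> [-33, -21, 19, 21] -> [33, 21, -19, -21]
  [-43, 39, -44, -37, -44, 15, 2, -10] -> [43, -39, 44, 37, 44, -15, -2, 10] -> [43, -39, 44, 37] -> [-39, 37, 43, 44] -> [39, -37, -43, -44]
  [11, -31, 5] -> [-11, 31, -5] -> [-11, 31, -5] -> [-11, -5, 31] -> [11, 5, -31]
  [-19, 7, 20, -9, 16, 2] -> [19, -7, -20, 9, -16, -2] -> [19, -7, -20, 9] -> [-20, -7, 9, 19] -> [20, 7, -9, -19]
  [-23, -25, 34, -41, 24, -43, 9, 21, -40] -> [23, 25, -34, 41, -24, 43, -9, -21, 40] -> [23, 25, -34, 41] -> [-34, 23, 25, 41] -> [34, -23, -25, -41]
  [-47, -12, -31, -41] -> [47, 12, 31, 41] -> [47, 12, 31, 41] -> [12, 31, 41, 47] -> [-12, -31, -41, -47]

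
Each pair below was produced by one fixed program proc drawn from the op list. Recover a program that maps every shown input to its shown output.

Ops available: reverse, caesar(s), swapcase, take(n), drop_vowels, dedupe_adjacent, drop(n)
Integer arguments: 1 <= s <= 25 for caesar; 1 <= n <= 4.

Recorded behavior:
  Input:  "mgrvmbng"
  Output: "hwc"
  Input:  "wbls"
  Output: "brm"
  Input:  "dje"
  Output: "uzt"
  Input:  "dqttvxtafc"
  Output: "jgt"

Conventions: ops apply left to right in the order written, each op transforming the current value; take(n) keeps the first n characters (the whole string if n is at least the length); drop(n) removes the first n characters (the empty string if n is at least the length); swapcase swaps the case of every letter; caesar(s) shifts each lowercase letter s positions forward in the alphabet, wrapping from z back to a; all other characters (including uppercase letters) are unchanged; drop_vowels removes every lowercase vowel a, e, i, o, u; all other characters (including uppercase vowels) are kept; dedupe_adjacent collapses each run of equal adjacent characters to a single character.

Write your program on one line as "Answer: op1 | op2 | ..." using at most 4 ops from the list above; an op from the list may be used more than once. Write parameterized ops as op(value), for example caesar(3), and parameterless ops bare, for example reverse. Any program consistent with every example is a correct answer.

caesar(14) | take(3) | caesar(2) | reverse

Check, running the answer program on each example:
  "mgrvmbng" -> "aufjapbu" -> "auf" -> "cwh" -> "hwc"
  "wbls" -> "kpzg" -> "kpz" -> "mrb" -> "brm"
  "dje" -> "rxs" -> "rxs" -> "tzu" -> "uzt"
  "dqttvxtafc" -> "rehhjlhotq" -> "reh" -> "tgj" -> "jgt"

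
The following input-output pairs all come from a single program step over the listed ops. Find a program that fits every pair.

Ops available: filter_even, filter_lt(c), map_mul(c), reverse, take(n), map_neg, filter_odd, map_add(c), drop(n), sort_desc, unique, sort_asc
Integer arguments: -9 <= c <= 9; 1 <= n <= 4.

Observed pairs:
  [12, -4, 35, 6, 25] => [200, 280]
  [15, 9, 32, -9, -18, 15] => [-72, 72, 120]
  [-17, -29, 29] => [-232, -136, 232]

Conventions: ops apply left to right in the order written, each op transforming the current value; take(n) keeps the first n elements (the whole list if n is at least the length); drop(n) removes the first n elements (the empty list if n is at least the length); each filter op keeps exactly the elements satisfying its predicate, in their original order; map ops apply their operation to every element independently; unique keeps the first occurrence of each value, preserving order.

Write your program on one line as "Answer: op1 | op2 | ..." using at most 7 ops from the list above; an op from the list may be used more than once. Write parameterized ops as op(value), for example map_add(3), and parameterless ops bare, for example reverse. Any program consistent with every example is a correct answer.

sort_asc | filter_odd | reverse | unique | map_mul(8) | reverse

Check, running the answer program on each example:
  [12, -4, 35, 6, 25] -> [-4, 6, 12, 25, 35] -> [25, 35] -> [35, 25] -> [35, 25] -> [280, 200] -> [200, 280]
  [15, 9, 32, -9, -18, 15] -> [-18, -9, 9, 15, 15, 32] -> [-9, 9, 15, 15] -> [15, 15, 9, -9] -> [15, 9, -9] -> [120, 72, -72] -> [-72, 72, 120]
  [-17, -29, 29] -> [-29, -17, 29] -> [-29, -17, 29] -> [29, -17, -29] -> [29, -17, -29] -> [232, -136, -232] -> [-232, -136, 232]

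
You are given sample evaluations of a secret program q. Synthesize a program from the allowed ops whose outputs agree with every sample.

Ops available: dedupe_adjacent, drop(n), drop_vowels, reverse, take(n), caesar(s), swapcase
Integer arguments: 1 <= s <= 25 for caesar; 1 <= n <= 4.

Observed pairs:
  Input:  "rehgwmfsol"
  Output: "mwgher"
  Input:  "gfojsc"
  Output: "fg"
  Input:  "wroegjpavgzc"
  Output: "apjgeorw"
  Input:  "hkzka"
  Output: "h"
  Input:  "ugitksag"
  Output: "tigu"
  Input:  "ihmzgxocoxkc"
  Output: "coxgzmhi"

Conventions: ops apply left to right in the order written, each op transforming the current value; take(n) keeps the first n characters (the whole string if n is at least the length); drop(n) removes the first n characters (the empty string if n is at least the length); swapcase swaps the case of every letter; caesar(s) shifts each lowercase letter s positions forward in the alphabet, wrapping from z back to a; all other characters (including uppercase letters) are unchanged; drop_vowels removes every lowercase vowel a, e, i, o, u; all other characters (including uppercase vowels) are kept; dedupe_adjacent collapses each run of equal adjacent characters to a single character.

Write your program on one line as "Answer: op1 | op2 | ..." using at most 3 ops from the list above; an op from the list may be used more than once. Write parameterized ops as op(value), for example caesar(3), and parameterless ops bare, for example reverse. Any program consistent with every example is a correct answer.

reverse | drop(2) | drop(2)

Check, running the answer program on each example:
  "rehgwmfsol" -> "losfmwgher" -> "sfmwgher" -> "mwgher"
  "gfojsc" -> "csjofg" -> "jofg" -> "fg"
  "wroegjpavgzc" -> "czgvapjgeorw" -> "gvapjgeorw" -> "apjgeorw"
  "hkzka" -> "akzkh" -> "zkh" -> "h"
  "ugitksag" -> "gasktigu" -> "sktigu" -> "tigu"
  "ihmzgxocoxkc" -> "ckxocoxgzmhi" -> "xocoxgzmhi" -> "coxgzmhi"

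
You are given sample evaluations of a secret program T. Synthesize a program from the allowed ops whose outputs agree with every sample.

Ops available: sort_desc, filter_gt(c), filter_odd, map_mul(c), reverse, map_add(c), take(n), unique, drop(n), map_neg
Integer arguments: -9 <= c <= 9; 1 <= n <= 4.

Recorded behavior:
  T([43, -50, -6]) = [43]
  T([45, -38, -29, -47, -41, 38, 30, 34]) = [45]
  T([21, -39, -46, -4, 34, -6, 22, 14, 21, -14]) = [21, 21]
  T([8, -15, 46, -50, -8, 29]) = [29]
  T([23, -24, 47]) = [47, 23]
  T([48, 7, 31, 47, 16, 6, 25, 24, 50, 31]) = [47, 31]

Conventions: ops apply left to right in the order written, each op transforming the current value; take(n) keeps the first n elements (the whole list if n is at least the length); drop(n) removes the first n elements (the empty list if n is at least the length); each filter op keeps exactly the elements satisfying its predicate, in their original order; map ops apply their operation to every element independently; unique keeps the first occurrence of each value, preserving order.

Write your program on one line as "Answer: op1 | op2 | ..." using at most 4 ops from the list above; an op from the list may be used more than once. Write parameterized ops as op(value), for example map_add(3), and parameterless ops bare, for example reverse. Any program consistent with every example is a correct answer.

sort_desc | take(4) | filter_odd

Check, running the answer program on each example:
  [43, -50, -6] -> [43, -6, -50] -> [43, -6, -50] -> [43]
  [45, -38, -29, -47, -41, 38, 30, 34] -> [45, 38, 34, 30, -29, -38, -41, -47] -> [45, 38, 34, 30] -> [45]
  [21, -39, -46, -4, 34, -6, 22, 14, 21, -14] -> [34, 22, 21, 21, 14, -4, -6, -14, -39, -46] -> [34, 22, 21, 21] -> [21, 21]
  [8, -15, 46, -50, -8, 29] -> [46, 29, 8, -8, -15, -50] -> [46, 29, 8, -8] -> [29]
  [23, -24, 47] -> [47, 23, -24] -> [47, 23, -24] -> [47, 23]
  [48, 7, 31, 47, 16, 6, 25, 24, 50, 31] -> [50, 48, 47, 31, 31, 25, 24, 16, 7, 6] -> [50, 48, 47, 31] -> [47, 31]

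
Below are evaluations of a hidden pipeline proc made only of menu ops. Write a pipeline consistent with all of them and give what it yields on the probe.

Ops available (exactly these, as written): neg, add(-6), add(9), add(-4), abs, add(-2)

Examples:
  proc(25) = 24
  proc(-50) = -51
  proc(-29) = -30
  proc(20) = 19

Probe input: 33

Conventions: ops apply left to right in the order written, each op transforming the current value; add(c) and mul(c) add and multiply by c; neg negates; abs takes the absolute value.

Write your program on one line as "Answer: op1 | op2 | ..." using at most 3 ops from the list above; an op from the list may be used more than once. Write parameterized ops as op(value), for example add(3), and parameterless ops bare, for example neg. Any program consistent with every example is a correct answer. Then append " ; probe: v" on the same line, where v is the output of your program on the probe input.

add(-6) | add(9) | add(-4) ; probe: 32

Check, running the answer program on each example:
  25 -> 19 -> 28 -> 24
  -50 -> -56 -> -47 -> -51
  -29 -> -35 -> -26 -> -30
  20 -> 14 -> 23 -> 19
  probe: 33 -> 27 -> 36 -> 32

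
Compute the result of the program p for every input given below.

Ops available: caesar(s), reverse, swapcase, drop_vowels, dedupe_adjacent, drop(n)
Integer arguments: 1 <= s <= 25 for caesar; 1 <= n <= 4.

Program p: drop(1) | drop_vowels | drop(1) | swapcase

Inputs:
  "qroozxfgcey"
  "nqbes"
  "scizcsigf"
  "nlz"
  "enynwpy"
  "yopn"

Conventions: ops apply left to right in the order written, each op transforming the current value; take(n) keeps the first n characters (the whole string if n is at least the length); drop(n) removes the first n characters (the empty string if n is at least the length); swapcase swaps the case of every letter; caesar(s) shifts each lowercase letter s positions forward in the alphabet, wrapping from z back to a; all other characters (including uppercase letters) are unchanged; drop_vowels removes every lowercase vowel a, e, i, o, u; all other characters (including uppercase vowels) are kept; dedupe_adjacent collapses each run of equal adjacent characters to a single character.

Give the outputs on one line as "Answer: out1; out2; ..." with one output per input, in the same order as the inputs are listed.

"ZXFGCY"; "BS"; "ZCSGF"; "Z"; "YNWPY"; "N"

Execution, op by op:
  "qroozxfgcey" -> "roozxfgcey" -> "rzxfgcy" -> "zxfgcy" -> "ZXFGCY"
  "nqbes" -> "qbes" -> "qbs" -> "bs" -> "BS"
  "scizcsigf" -> "cizcsigf" -> "czcsgf" -> "zcsgf" -> "ZCSGF"
  "nlz" -> "lz" -> "lz" -> "z" -> "Z"
  "enynwpy" -> "nynwpy" -> "nynwpy" -> "ynwpy" -> "YNWPY"
  "yopn" -> "opn" -> "pn" -> "n" -> "N"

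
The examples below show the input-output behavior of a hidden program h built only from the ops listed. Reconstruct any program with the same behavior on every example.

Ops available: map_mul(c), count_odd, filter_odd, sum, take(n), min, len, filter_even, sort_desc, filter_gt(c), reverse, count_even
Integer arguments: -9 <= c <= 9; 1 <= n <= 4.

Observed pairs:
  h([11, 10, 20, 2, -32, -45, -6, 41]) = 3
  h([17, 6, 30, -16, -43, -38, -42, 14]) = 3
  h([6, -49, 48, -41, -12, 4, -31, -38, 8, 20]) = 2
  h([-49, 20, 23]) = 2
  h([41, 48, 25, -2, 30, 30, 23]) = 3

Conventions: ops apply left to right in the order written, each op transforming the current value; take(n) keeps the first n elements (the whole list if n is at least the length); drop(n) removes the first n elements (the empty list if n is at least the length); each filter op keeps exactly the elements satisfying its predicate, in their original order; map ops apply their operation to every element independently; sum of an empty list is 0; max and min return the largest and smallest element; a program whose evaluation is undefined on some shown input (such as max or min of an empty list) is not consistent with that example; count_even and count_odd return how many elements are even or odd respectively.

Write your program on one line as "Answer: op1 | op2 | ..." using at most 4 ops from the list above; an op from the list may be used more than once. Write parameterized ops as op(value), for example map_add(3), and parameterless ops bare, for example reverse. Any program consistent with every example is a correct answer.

take(4) | filter_gt(-3) | take(3) | len

Check, running the answer program on each example:
  [11, 10, 20, 2, -32, -45, -6, 41] -> [11, 10, 20, 2] -> [11, 10, 20, 2] -> [11, 10, 20] -> 3
  [17, 6, 30, -16, -43, -38, -42, 14] -> [17, 6, 30, -16] -> [17, 6, 30] -> [17, 6, 30] -> 3
  [6, -49, 48, -41, -12, 4, -31, -38, 8, 20] -> [6, -49, 48, -41] -> [6, 48] -> [6, 48] -> 2
  [-49, 20, 23] -> [-49, 20, 23] -> [20, 23] -> [20, 23] -> 2
  [41, 48, 25, -2, 30, 30, 23] -> [41, 48, 25, -2] -> [41, 48, 25, -2] -> [41, 48, 25] -> 3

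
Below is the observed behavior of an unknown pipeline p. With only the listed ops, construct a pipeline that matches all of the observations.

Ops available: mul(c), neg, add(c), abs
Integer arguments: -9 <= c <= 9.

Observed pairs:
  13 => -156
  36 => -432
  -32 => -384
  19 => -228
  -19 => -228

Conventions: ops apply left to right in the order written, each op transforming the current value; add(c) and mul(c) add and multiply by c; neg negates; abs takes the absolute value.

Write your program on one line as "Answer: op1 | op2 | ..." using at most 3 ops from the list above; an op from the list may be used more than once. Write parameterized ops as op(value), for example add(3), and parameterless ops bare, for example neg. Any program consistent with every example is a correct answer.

mul(-4) | abs | mul(-3)

Check, running the answer program on each example:
  13 -> -52 -> 52 -> -156
  36 -> -144 -> 144 -> -432
  -32 -> 128 -> 128 -> -384
  19 -> -76 -> 76 -> -228
  -19 -> 76 -> 76 -> -228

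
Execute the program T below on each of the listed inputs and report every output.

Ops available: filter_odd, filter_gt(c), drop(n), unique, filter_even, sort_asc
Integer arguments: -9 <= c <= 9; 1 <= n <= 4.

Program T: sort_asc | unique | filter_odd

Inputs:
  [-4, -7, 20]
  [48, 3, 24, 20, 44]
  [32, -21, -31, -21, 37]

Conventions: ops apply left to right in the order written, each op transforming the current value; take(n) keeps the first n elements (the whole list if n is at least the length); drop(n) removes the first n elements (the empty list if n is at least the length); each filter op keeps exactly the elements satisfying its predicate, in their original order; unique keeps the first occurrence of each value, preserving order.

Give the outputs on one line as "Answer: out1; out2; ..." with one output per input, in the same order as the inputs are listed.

Execution, op by op:
  [-4, -7, 20] -> [-7, -4, 20] -> [-7, -4, 20] -> [-7]
  [48, 3, 24, 20, 44] -> [3, 20, 24, 44, 48] -> [3, 20, 24, 44, 48] -> [3]
  [32, -21, -31, -21, 37] -> [-31, -21, -21, 32, 37] -> [-31, -21, 32, 37] -> [-31, -21, 37]

[-7]; [3]; [-31, -21, 37]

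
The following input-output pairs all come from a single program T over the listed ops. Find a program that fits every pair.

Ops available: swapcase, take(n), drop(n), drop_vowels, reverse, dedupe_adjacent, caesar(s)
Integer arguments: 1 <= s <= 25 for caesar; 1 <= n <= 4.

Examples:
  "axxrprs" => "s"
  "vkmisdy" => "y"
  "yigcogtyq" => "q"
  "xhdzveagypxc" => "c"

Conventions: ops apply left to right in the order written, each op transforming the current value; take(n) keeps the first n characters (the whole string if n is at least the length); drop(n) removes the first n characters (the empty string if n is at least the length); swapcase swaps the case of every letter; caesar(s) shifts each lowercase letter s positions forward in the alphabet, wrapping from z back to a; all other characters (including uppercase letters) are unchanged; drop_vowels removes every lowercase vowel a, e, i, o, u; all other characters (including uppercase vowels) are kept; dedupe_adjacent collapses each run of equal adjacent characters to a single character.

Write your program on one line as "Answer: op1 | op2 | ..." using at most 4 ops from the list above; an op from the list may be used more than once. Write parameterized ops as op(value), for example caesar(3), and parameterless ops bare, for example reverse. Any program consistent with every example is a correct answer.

reverse | dedupe_adjacent | take(1)

Check, running the answer program on each example:
  "axxrprs" -> "srprxxa" -> "srprxa" -> "s"
  "vkmisdy" -> "ydsimkv" -> "ydsimkv" -> "y"
  "yigcogtyq" -> "qytgocgiy" -> "qytgocgiy" -> "q"
  "xhdzveagypxc" -> "cxpygaevzdhx" -> "cxpygaevzdhx" -> "c"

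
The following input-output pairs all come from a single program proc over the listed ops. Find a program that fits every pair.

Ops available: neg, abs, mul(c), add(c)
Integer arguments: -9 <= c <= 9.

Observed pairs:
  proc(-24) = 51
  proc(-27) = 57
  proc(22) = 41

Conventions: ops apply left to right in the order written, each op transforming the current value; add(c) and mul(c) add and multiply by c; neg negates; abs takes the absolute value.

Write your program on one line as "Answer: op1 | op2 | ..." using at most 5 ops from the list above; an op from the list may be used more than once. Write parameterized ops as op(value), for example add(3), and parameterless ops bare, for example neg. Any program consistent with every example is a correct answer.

mul(2) | neg | add(3) | abs

Check, running the answer program on each example:
  -24 -> -48 -> 48 -> 51 -> 51
  -27 -> -54 -> 54 -> 57 -> 57
  22 -> 44 -> -44 -> -41 -> 41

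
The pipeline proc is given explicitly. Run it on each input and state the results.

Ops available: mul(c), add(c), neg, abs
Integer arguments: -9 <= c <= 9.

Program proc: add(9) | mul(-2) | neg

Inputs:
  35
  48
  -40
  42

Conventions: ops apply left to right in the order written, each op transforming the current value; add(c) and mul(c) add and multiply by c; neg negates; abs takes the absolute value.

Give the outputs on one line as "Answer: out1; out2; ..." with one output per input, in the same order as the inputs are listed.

88; 114; -62; 102

Execution, op by op:
  35 -> 44 -> -88 -> 88
  48 -> 57 -> -114 -> 114
  -40 -> -31 -> 62 -> -62
  42 -> 51 -> -102 -> 102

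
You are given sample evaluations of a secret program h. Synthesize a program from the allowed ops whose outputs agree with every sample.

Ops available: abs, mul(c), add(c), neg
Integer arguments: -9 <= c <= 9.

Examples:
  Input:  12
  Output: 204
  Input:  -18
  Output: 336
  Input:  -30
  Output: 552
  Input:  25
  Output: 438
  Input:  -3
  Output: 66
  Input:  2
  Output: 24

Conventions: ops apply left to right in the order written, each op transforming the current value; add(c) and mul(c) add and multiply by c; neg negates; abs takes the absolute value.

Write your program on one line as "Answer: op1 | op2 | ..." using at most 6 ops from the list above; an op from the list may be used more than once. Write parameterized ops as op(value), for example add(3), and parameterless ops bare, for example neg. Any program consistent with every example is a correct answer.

neg | mul(-6) | add(-4) | mul(3) | abs

Check, running the answer program on each example:
  12 -> -12 -> 72 -> 68 -> 204 -> 204
  -18 -> 18 -> -108 -> -112 -> -336 -> 336
  -30 -> 30 -> -180 -> -184 -> -552 -> 552
  25 -> -25 -> 150 -> 146 -> 438 -> 438
  -3 -> 3 -> -18 -> -22 -> -66 -> 66
  2 -> -2 -> 12 -> 8 -> 24 -> 24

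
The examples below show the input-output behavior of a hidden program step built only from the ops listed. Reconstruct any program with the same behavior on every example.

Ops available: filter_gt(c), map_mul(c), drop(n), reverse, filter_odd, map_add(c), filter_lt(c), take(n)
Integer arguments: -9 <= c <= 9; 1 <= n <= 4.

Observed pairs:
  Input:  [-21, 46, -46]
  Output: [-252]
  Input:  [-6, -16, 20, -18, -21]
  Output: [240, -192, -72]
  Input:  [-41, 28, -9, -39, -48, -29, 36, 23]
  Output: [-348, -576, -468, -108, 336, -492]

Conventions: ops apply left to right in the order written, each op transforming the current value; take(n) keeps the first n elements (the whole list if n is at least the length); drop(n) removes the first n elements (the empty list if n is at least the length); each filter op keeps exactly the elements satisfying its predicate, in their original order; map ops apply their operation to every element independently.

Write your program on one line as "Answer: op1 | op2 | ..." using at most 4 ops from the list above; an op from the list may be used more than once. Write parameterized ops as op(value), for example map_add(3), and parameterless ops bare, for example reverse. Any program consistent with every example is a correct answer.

map_mul(6) | reverse | drop(2) | map_mul(2)

Check, running the answer program on each example:
  [-21, 46, -46] -> [-126, 276, -276] -> [-276, 276, -126] -> [-126] -> [-252]
  [-6, -16, 20, -18, -21] -> [-36, -96, 120, -108, -126] -> [-126, -108, 120, -96, -36] -> [120, -96, -36] -> [240, -192, -72]
  [-41, 28, -9, -39, -48, -29, 36, 23] -> [-246, 168, -54, -234, -288, -174, 216, 138] -> [138, 216, -174, -288, -234, -54, 168, -246] -> [-174, -288, -234, -54, 168, -246] -> [-348, -576, -468, -108, 336, -492]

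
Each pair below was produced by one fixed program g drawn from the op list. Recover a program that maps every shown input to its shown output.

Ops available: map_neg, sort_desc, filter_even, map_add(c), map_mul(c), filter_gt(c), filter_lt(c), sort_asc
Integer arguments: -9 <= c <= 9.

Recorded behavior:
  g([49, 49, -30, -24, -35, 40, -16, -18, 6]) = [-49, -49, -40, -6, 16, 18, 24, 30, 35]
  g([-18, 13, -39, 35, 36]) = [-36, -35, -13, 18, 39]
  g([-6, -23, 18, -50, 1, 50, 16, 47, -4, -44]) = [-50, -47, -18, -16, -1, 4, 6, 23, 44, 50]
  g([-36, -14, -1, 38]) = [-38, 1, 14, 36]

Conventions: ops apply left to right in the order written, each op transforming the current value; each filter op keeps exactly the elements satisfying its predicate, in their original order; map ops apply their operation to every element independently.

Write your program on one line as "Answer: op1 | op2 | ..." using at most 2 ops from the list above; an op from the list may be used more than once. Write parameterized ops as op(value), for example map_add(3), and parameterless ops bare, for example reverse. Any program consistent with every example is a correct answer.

map_neg | sort_asc

Check, running the answer program on each example:
  [49, 49, -30, -24, -35, 40, -16, -18, 6] -> [-49, -49, 30, 24, 35, -40, 16, 18, -6] -> [-49, -49, -40, -6, 16, 18, 24, 30, 35]
  [-18, 13, -39, 35, 36] -> [18, -13, 39, -35, -36] -> [-36, -35, -13, 18, 39]
  [-6, -23, 18, -50, 1, 50, 16, 47, -4, -44] -> [6, 23, -18, 50, -1, -50, -16, -47, 4, 44] -> [-50, -47, -18, -16, -1, 4, 6, 23, 44, 50]
  [-36, -14, -1, 38] -> [36, 14, 1, -38] -> [-38, 1, 14, 36]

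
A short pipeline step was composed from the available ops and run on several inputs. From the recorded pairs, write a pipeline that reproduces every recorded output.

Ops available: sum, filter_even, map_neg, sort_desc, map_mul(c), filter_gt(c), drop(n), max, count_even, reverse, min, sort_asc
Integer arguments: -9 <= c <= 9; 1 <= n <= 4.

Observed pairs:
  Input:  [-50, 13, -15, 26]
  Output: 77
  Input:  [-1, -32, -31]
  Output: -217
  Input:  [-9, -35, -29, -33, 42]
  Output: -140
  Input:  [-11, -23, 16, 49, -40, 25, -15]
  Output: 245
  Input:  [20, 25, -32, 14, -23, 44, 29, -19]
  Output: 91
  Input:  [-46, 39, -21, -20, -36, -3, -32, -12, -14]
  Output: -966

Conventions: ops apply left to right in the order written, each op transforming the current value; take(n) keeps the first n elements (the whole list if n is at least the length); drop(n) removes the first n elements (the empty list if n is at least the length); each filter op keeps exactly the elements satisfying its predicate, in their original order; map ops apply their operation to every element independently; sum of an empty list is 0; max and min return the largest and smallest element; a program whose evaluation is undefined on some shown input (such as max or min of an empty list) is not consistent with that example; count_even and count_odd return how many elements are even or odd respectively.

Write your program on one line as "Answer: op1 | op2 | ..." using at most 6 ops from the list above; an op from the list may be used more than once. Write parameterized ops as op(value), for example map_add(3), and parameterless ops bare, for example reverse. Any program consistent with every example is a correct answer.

map_neg | drop(2) | sort_desc | map_mul(-7) | sum

Check, running the answer program on each example:
  [-50, 13, -15, 26] -> [50, -13, 15, -26] -> [15, -26] -> [15, -26] -> [-105, 182] -> 77
  [-1, -32, -31] -> [1, 32, 31] -> [31] -> [31] -> [-217] -> -217
  [-9, -35, -29, -33, 42] -> [9, 35, 29, 33, -42] -> [29, 33, -42] -> [33, 29, -42] -> [-231, -203, 294] -> -140
  [-11, -23, 16, 49, -40, 25, -15] -> [11, 23, -16, -49, 40, -25, 15] -> [-16, -49, 40, -25, 15] -> [40, 15, -16, -25, -49] -> [-280, -105, 112, 175, 343] -> 245
  [20, 25, -32, 14, -23, 44, 29, -19] -> [-20, -25, 32, -14, 23, -44, -29, 19] -> [32, -14, 23, -44, -29, 19] -> [32, 23, 19, -14, -29, -44] -> [-224, -161, -133, 98, 203, 308] -> 91
  [-46, 39, -21, -20, -36, -3, -32, -12, -14] -> [46, -39, 21, 20, 36, 3, 32, 12, 14] -> [21, 20, 36, 3, 32, 12, 14] -> [36, 32, 21, 20, 14, 12, 3] -> [-252, -224, -147, -140, -98, -84, -21] -> -966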